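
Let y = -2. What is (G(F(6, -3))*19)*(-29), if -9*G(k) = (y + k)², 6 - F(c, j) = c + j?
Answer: 551/9 ≈ 61.222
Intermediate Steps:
F(c, j) = 6 - c - j (F(c, j) = 6 - (c + j) = 6 + (-c - j) = 6 - c - j)
G(k) = -(-2 + k)²/9
(G(F(6, -3))*19)*(-29) = (-(-2 + (6 - 1*6 - 1*(-3)))²/9*19)*(-29) = (-(-2 + (6 - 6 + 3))²/9*19)*(-29) = (-(-2 + 3)²/9*19)*(-29) = (-⅑*1²*19)*(-29) = (-⅑*1*19)*(-29) = -⅑*19*(-29) = -19/9*(-29) = 551/9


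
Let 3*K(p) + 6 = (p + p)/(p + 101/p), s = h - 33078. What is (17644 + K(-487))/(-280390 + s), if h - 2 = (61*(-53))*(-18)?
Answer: -6279113179/90852581160 ≈ -0.069113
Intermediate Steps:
h = 58196 (h = 2 + (61*(-53))*(-18) = 2 - 3233*(-18) = 2 + 58194 = 58196)
s = 25118 (s = 58196 - 33078 = 25118)
K(p) = -2 + 2*p/(3*(p + 101/p)) (K(p) = -2 + ((p + p)/(p + 101/p))/3 = -2 + ((2*p)/(p + 101/p))/3 = -2 + (2*p/(p + 101/p))/3 = -2 + 2*p/(3*(p + 101/p)))
(17644 + K(-487))/(-280390 + s) = (17644 + 2*(-303 - 2*(-487)²)/(3*(101 + (-487)²)))/(-280390 + 25118) = (17644 + 2*(-303 - 2*237169)/(3*(101 + 237169)))/(-255272) = (17644 + (⅔)*(-303 - 474338)/237270)*(-1/255272) = (17644 + (⅔)*(1/237270)*(-474641))*(-1/255272) = (17644 - 474641/355905)*(-1/255272) = (6279113179/355905)*(-1/255272) = -6279113179/90852581160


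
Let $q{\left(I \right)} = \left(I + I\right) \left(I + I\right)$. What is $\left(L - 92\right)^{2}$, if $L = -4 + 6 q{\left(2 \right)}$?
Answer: $0$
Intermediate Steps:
$q{\left(I \right)} = 4 I^{2}$ ($q{\left(I \right)} = 2 I 2 I = 4 I^{2}$)
$L = 92$ ($L = -4 + 6 \cdot 4 \cdot 2^{2} = -4 + 6 \cdot 4 \cdot 4 = -4 + 6 \cdot 16 = -4 + 96 = 92$)
$\left(L - 92\right)^{2} = \left(92 - 92\right)^{2} = 0^{2} = 0$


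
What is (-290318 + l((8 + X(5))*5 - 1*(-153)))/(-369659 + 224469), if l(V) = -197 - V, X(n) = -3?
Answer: 290693/145190 ≈ 2.0022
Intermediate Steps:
(-290318 + l((8 + X(5))*5 - 1*(-153)))/(-369659 + 224469) = (-290318 + (-197 - ((8 - 3)*5 - 1*(-153))))/(-369659 + 224469) = (-290318 + (-197 - (5*5 + 153)))/(-145190) = (-290318 + (-197 - (25 + 153)))*(-1/145190) = (-290318 + (-197 - 1*178))*(-1/145190) = (-290318 + (-197 - 178))*(-1/145190) = (-290318 - 375)*(-1/145190) = -290693*(-1/145190) = 290693/145190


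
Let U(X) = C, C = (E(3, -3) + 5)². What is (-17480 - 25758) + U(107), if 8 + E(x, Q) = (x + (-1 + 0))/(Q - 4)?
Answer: -2118133/49 ≈ -43227.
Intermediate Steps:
E(x, Q) = -8 + (-1 + x)/(-4 + Q) (E(x, Q) = -8 + (x + (-1 + 0))/(Q - 4) = -8 + (x - 1)/(-4 + Q) = -8 + (-1 + x)/(-4 + Q))
C = 529/49 (C = ((31 + 3 - 8*(-3))/(-4 - 3) + 5)² = ((31 + 3 + 24)/(-7) + 5)² = (-⅐*58 + 5)² = (-58/7 + 5)² = (-23/7)² = 529/49 ≈ 10.796)
U(X) = 529/49
(-17480 - 25758) + U(107) = (-17480 - 25758) + 529/49 = -43238 + 529/49 = -2118133/49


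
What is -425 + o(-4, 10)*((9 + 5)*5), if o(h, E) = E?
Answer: 275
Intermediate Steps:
-425 + o(-4, 10)*((9 + 5)*5) = -425 + 10*((9 + 5)*5) = -425 + 10*(14*5) = -425 + 10*70 = -425 + 700 = 275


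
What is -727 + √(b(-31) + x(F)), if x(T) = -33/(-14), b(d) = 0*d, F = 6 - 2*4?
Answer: -727 + √462/14 ≈ -725.46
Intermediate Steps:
F = -2 (F = 6 - 8 = -2)
b(d) = 0
x(T) = 33/14 (x(T) = -33*(-1/14) = 33/14)
-727 + √(b(-31) + x(F)) = -727 + √(0 + 33/14) = -727 + √(33/14) = -727 + √462/14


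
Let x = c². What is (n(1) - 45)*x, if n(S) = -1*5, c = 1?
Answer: -50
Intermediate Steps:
n(S) = -5
x = 1 (x = 1² = 1)
(n(1) - 45)*x = (-5 - 45)*1 = -50*1 = -50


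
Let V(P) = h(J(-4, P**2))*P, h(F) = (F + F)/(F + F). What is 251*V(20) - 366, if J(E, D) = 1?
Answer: 4654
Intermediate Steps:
h(F) = 1 (h(F) = (2*F)/((2*F)) = (2*F)*(1/(2*F)) = 1)
V(P) = P (V(P) = 1*P = P)
251*V(20) - 366 = 251*20 - 366 = 5020 - 366 = 4654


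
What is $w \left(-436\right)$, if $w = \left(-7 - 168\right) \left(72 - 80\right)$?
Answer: $-610400$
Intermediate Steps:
$w = 1400$ ($w = - 175 \left(72 - 80\right) = \left(-175\right) \left(-8\right) = 1400$)
$w \left(-436\right) = 1400 \left(-436\right) = -610400$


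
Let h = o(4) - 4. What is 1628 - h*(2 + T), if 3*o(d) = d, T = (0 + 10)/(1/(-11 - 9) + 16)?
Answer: 1564700/957 ≈ 1635.0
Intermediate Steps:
T = 200/319 (T = 10/(1/(-20) + 16) = 10/(-1/20 + 16) = 10/(319/20) = 10*(20/319) = 200/319 ≈ 0.62696)
o(d) = d/3
h = -8/3 (h = (1/3)*4 - 4 = 4/3 - 4 = -8/3 ≈ -2.6667)
1628 - h*(2 + T) = 1628 - (-8)*(2 + 200/319)/3 = 1628 - (-8)*838/(3*319) = 1628 - 1*(-6704/957) = 1628 + 6704/957 = 1564700/957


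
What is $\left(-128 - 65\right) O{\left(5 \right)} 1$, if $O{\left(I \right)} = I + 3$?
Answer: $-1544$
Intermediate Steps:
$O{\left(I \right)} = 3 + I$
$\left(-128 - 65\right) O{\left(5 \right)} 1 = \left(-128 - 65\right) \left(3 + 5\right) 1 = - 193 \cdot 8 \cdot 1 = \left(-193\right) 8 = -1544$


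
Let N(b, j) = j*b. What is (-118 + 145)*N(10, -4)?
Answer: -1080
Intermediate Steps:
N(b, j) = b*j
(-118 + 145)*N(10, -4) = (-118 + 145)*(10*(-4)) = 27*(-40) = -1080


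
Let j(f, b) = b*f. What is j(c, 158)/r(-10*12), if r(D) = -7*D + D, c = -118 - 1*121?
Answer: -18881/360 ≈ -52.447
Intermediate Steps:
c = -239 (c = -118 - 121 = -239)
r(D) = -6*D
j(c, 158)/r(-10*12) = (158*(-239))/((-(-60)*12)) = -37762/((-6*(-120))) = -37762/720 = -37762*1/720 = -18881/360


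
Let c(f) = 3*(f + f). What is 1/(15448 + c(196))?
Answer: 1/16624 ≈ 6.0154e-5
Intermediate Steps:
c(f) = 6*f (c(f) = 3*(2*f) = 6*f)
1/(15448 + c(196)) = 1/(15448 + 6*196) = 1/(15448 + 1176) = 1/16624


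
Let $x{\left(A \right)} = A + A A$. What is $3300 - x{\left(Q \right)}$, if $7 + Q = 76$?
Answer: $-1530$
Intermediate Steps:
$Q = 69$ ($Q = -7 + 76 = 69$)
$x{\left(A \right)} = A + A^{2}$
$3300 - x{\left(Q \right)} = 3300 - 69 \left(1 + 69\right) = 3300 - 69 \cdot 70 = 3300 - 4830 = -1530$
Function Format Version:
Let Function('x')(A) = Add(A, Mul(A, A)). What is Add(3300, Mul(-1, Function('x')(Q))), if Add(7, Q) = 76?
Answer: -1530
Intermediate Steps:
Q = 69 (Q = Add(-7, 76) = 69)
Function('x')(A) = Add(A, Pow(A, 2))
Add(3300, Mul(-1, Function('x')(Q))) = Add(3300, Mul(-1, Mul(69, Add(1, 69)))) = Add(3300, Mul(-1, Mul(69, 70))) = Add(3300, Mul(-1, 4830)) = Add(3300, -4830) = -1530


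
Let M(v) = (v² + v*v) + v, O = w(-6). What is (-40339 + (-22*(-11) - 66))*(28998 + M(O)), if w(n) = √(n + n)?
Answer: -1163682762 - 80326*I*√3 ≈ -1.1637e+9 - 1.3913e+5*I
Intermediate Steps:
w(n) = √2*√n (w(n) = √(2*n) = √2*√n)
O = 2*I*√3 (O = √2*√(-6) = √2*(I*√6) = 2*I*√3 ≈ 3.4641*I)
M(v) = v + 2*v² (M(v) = (v² + v²) + v = 2*v² + v = v + 2*v²)
(-40339 + (-22*(-11) - 66))*(28998 + M(O)) = (-40339 + (-22*(-11) - 66))*(28998 + (2*I*√3)*(1 + 2*(2*I*√3))) = (-40339 + (242 - 66))*(28998 + (2*I*√3)*(1 + 4*I*√3)) = (-40339 + 176)*(28998 + 2*I*√3*(1 + 4*I*√3)) = -40163*(28998 + 2*I*√3*(1 + 4*I*√3)) = -1164646674 - 80326*I*√3*(1 + 4*I*√3)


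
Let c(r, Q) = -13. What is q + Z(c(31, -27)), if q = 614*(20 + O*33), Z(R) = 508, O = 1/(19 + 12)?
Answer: 416690/31 ≈ 13442.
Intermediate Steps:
O = 1/31 ≈ 0.032258
q = 400942/31 (q = 614*(20 + (1/31)*33) = 614*(20 + 33/31) = 614*(653/31) = 400942/31 ≈ 12934.)
q + Z(c(31, -27)) = 400942/31 + 508 = 416690/31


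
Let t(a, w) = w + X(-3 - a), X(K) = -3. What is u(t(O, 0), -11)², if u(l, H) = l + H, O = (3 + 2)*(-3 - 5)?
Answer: 196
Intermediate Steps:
O = -40 (O = 5*(-8) = -40)
t(a, w) = -3 + w (t(a, w) = w - 3 = -3 + w)
u(l, H) = H + l
u(t(O, 0), -11)² = (-11 + (-3 + 0))² = (-11 - 3)² = (-14)² = 196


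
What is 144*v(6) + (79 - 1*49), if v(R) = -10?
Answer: -1410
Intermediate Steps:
144*v(6) + (79 - 1*49) = 144*(-10) + (79 - 1*49) = -1440 + (79 - 49) = -1440 + 30 = -1410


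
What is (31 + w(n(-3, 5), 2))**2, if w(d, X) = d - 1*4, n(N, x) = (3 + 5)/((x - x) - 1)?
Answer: 361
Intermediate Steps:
n(N, x) = -8 (n(N, x) = 8/(0 - 1) = 8/(-1) = 8*(-1) = -8)
w(d, X) = -4 + d (w(d, X) = d - 4 = -4 + d)
(31 + w(n(-3, 5), 2))**2 = (31 + (-4 - 8))**2 = (31 - 12)**2 = 19**2 = 361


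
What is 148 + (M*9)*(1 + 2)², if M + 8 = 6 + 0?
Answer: -14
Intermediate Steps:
M = -2 (M = -8 + (6 + 0) = -8 + 6 = -2)
148 + (M*9)*(1 + 2)² = 148 + (-2*9)*(1 + 2)² = 148 - 18*3² = 148 - 18*9 = 148 - 162 = -14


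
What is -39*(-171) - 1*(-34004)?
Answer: 40673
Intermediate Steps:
-39*(-171) - 1*(-34004) = 6669 + 34004 = 40673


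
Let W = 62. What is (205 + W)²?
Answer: 71289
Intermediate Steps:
(205 + W)² = (205 + 62)² = 267² = 71289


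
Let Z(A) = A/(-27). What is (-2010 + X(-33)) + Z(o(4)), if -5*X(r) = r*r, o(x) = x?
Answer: -300773/135 ≈ -2227.9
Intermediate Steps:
X(r) = -r**2/5 (X(r) = -r*r/5 = -r**2/5)
Z(A) = -A/27 (Z(A) = A*(-1/27) = -A/27)
(-2010 + X(-33)) + Z(o(4)) = (-2010 - 1/5*(-33)**2) - 1/27*4 = (-2010 - 1/5*1089) - 4/27 = (-2010 - 1089/5) - 4/27 = -11139/5 - 4/27 = -300773/135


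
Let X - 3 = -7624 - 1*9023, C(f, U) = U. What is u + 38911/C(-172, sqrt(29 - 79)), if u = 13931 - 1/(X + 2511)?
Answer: 196886824/14133 - 38911*I*sqrt(2)/10 ≈ 13931.0 - 5502.8*I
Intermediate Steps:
X = -16644 (X = 3 + (-7624 - 1*9023) = 3 + (-7624 - 9023) = 3 - 16647 = -16644)
u = 196886824/14133 (u = 13931 - 1/(-16644 + 2511) = 13931 - 1/(-14133) = 13931 - 1*(-1/14133) = 13931 + 1/14133 = 196886824/14133 ≈ 13931.)
u + 38911/C(-172, sqrt(29 - 79)) = 196886824/14133 + 38911/(sqrt(29 - 79)) = 196886824/14133 + 38911/(sqrt(-50)) = 196886824/14133 + 38911/((5*I*sqrt(2))) = 196886824/14133 + 38911*(-I*sqrt(2)/10) = 196886824/14133 - 38911*I*sqrt(2)/10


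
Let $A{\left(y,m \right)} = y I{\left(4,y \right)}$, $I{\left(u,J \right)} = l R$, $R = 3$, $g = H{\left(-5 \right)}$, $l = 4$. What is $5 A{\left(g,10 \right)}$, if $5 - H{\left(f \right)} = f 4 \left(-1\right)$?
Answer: $-900$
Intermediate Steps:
$H{\left(f \right)} = 5 + 4 f$ ($H{\left(f \right)} = 5 - f 4 \left(-1\right) = 5 - 4 f \left(-1\right) = 5 - - 4 f = 5 + 4 f$)
$g = -15$ ($g = 5 + 4 \left(-5\right) = 5 - 20 = -15$)
$I{\left(u,J \right)} = 12$ ($I{\left(u,J \right)} = 4 \cdot 3 = 12$)
$A{\left(y,m \right)} = 12 y$ ($A{\left(y,m \right)} = y 12 = 12 y$)
$5 A{\left(g,10 \right)} = 5 \cdot 12 \left(-15\right) = 5 \left(-180\right) = -900$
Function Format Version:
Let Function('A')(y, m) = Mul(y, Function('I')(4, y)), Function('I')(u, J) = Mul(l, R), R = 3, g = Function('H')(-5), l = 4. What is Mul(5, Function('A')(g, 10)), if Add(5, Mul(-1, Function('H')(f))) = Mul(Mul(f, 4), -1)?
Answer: -900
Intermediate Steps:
Function('H')(f) = Add(5, Mul(4, f)) (Function('H')(f) = Add(5, Mul(-1, Mul(Mul(f, 4), -1))) = Add(5, Mul(-1, Mul(Mul(4, f), -1))) = Add(5, Mul(-1, Mul(-4, f))) = Add(5, Mul(4, f)))
g = -15 (g = Add(5, Mul(4, -5)) = Add(5, -20) = -15)
Function('I')(u, J) = 12 (Function('I')(u, J) = Mul(4, 3) = 12)
Function('A')(y, m) = Mul(12, y) (Function('A')(y, m) = Mul(y, 12) = Mul(12, y))
Mul(5, Function('A')(g, 10)) = Mul(5, Mul(12, -15)) = Mul(5, -180) = -900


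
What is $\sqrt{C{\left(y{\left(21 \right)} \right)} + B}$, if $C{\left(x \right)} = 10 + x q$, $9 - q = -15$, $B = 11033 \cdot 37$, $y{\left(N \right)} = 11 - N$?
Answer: $\sqrt{407991} \approx 638.74$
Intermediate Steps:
$B = 408221$
$q = 24$ ($q = 9 - -15 = 9 + 15 = 24$)
$C{\left(x \right)} = 10 + 24 x$ ($C{\left(x \right)} = 10 + x 24 = 10 + 24 x$)
$\sqrt{C{\left(y{\left(21 \right)} \right)} + B} = \sqrt{\left(10 + 24 \left(11 - 21\right)\right) + 408221} = \sqrt{\left(10 + 24 \left(-10\right)\right) + 408221} = \sqrt{\left(10 - 240\right) + 408221} = \sqrt{-230 + 408221} = \sqrt{407991}$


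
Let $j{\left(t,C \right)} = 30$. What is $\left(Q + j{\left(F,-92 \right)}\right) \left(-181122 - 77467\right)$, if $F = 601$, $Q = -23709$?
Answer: $6123128931$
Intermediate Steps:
$\left(Q + j{\left(F,-92 \right)}\right) \left(-181122 - 77467\right) = \left(-23709 + 30\right) \left(-181122 - 77467\right) = \left(-23679\right) \left(-258589\right) = 6123128931$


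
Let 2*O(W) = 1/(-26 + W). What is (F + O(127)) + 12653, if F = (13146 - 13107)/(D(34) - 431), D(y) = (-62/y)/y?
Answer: 636797119659/50328098 ≈ 12653.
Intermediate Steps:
O(W) = 1/(2*(-26 + W))
D(y) = -62/y²
F = -22542/249149 (F = (13146 - 13107)/(-62/34² - 431) = 39/(-62*1/1156 - 431) = 39/(-31/578 - 431) = 39/(-249149/578) = 39*(-578/249149) = -22542/249149 ≈ -0.090476)
(F + O(127)) + 12653 = (-22542/249149 + 1/(2*(-26 + 127))) + 12653 = (-22542/249149 + (½)/101) + 12653 = (-22542/249149 + (½)*(1/101)) + 12653 = (-22542/249149 + 1/202) + 12653 = -4304335/50328098 + 12653 = 636797119659/50328098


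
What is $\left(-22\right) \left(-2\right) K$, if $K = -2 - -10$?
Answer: $352$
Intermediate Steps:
$K = 8$ ($K = -2 + 10 = 8$)
$\left(-22\right) \left(-2\right) K = \left(-22\right) \left(-2\right) 8 = 44 \cdot 8 = 352$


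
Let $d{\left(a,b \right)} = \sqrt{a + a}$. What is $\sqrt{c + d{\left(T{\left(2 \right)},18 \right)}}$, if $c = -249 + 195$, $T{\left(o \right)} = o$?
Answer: $2 i \sqrt{13} \approx 7.2111 i$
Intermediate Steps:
$c = -54$
$d{\left(a,b \right)} = \sqrt{2} \sqrt{a}$ ($d{\left(a,b \right)} = \sqrt{2 a} = \sqrt{2} \sqrt{a}$)
$\sqrt{c + d{\left(T{\left(2 \right)},18 \right)}} = \sqrt{-54 + \sqrt{2} \sqrt{2}} = \sqrt{-54 + 2} = \sqrt{-52} = 2 i \sqrt{13}$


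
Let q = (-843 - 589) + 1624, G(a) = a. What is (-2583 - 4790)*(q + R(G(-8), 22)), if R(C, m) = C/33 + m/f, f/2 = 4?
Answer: -189301775/132 ≈ -1.4341e+6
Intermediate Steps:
f = 8 (f = 2*4 = 8)
R(C, m) = m/8 + C/33 (R(C, m) = C/33 + m/8 = m/8 + C/33)
q = 192 (q = -1432 + 1624 = 192)
(-2583 - 4790)*(q + R(G(-8), 22)) = (-2583 - 4790)*(192 + ((1/8)*22 + (1/33)*(-8))) = -7373*(192 + (11/4 - 8/33)) = -7373*(192 + 331/132) = -7373*25675/132 = -189301775/132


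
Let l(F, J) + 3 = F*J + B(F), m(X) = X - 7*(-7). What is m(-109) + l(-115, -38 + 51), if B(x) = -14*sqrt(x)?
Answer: -1558 - 14*I*sqrt(115) ≈ -1558.0 - 150.13*I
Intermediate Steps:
m(X) = 49 + X (m(X) = X + 49 = 49 + X)
l(F, J) = -3 - 14*sqrt(F) + F*J (l(F, J) = -3 + (F*J - 14*sqrt(F)) = -3 + (-14*sqrt(F) + F*J) = -3 - 14*sqrt(F) + F*J)
m(-109) + l(-115, -38 + 51) = (49 - 109) + (-3 - 14*I*sqrt(115) - 115*(-38 + 51)) = -60 + (-3 - 14*I*sqrt(115) - 115*13) = -60 + (-3 - 14*I*sqrt(115) - 1495) = -60 + (-1498 - 14*I*sqrt(115)) = -1558 - 14*I*sqrt(115)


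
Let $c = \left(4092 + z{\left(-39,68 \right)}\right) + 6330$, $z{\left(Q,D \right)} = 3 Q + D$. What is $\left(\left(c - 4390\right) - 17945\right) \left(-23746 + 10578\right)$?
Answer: $157515616$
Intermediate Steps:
$z{\left(Q,D \right)} = D + 3 Q$
$c = 10373$ ($c = \left(4092 + \left(68 + 3 \left(-39\right)\right)\right) + 6330 = \left(4092 + \left(68 - 117\right)\right) + 6330 = \left(4092 - 49\right) + 6330 = 4043 + 6330 = 10373$)
$\left(\left(c - 4390\right) - 17945\right) \left(-23746 + 10578\right) = \left(\left(10373 - 4390\right) - 17945\right) \left(-23746 + 10578\right) = \left(5983 - 17945\right) \left(-13168\right) = \left(-11962\right) \left(-13168\right) = 157515616$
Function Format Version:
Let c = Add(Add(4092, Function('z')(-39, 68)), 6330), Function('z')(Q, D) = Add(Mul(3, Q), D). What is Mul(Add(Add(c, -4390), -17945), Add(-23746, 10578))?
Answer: 157515616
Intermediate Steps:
Function('z')(Q, D) = Add(D, Mul(3, Q))
c = 10373 (c = Add(Add(4092, Add(68, Mul(3, -39))), 6330) = Add(Add(4092, Add(68, -117)), 6330) = Add(Add(4092, -49), 6330) = Add(4043, 6330) = 10373)
Mul(Add(Add(c, -4390), -17945), Add(-23746, 10578)) = Mul(Add(Add(10373, -4390), -17945), Add(-23746, 10578)) = Mul(Add(5983, -17945), -13168) = Mul(-11962, -13168) = 157515616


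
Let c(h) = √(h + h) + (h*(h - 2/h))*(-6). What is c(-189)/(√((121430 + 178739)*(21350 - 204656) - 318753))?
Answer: I*√55023097467*(71438 - I*√42)/18341032489 ≈ 8.2885e-5 + 0.91365*I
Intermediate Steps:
c(h) = √2*√h - 6*h*(h - 2/h) (c(h) = √(2*h) - 6*h*(h - 2/h) = √2*√h - 6*h*(h - 2/h))
c(-189)/(√((121430 + 178739)*(21350 - 204656) - 318753)) = (12 - 6*(-189)² + √2*√(-189))/(√((121430 + 178739)*(21350 - 204656) - 318753)) = (12 - 6*35721 + √2*(3*I*√21))/(√(300169*(-183306) - 318753)) = (12 - 214326 + 3*I*√42)/(√(-55022778714 - 318753)) = (-214314 + 3*I*√42)/(√(-55023097467)) = (-214314 + 3*I*√42)/((I*√55023097467)) = (-214314 + 3*I*√42)*(-I*√55023097467/55023097467) = -I*√55023097467*(-214314 + 3*I*√42)/55023097467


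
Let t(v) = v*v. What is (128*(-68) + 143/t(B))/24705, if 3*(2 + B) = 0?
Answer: -34673/98820 ≈ -0.35087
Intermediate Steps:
B = -2 (B = -2 + (⅓)*0 = -2 + 0 = -2)
t(v) = v²
(128*(-68) + 143/t(B))/24705 = (128*(-68) + 143/((-2)²))/24705 = (-8704 + 143/4)*(1/24705) = -34673/4*1/24705 = -34673/98820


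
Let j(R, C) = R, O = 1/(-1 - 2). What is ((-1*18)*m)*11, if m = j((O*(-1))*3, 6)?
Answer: -198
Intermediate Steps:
O = -⅓ (O = 1/(-3) = -⅓ ≈ -0.33333)
m = 1 (m = -⅓*(-1)*3 = (⅓)*3 = 1)
((-1*18)*m)*11 = (-1*18*1)*11 = -18*1*11 = -18*11 = -198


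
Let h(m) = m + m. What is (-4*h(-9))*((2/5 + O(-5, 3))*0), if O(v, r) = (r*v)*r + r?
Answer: 0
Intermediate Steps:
O(v, r) = r + v*r**2 (O(v, r) = v*r**2 + r = r + v*r**2)
h(m) = 2*m
(-4*h(-9))*((2/5 + O(-5, 3))*0) = (-8*(-9))*((2/5 + 3*(1 + 3*(-5)))*0) = (-4*(-18))*((2*(1/5) + 3*(1 - 15))*0) = 72*((2/5 + 3*(-14))*0) = 72*((2/5 - 42)*0) = 72*(-208/5*0) = 72*0 = 0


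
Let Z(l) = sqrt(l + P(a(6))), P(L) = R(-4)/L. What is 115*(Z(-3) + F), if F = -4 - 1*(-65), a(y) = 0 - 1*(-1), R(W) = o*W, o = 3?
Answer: 7015 + 115*I*sqrt(15) ≈ 7015.0 + 445.39*I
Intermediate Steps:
R(W) = 3*W
a(y) = 1 (a(y) = 0 + 1 = 1)
F = 61 (F = -4 + 65 = 61)
P(L) = -12/L (P(L) = (3*(-4))/L = -12/L)
Z(l) = sqrt(-12 + l) (Z(l) = sqrt(l - 12/1) = sqrt(l - 12*1) = sqrt(l - 12) = sqrt(-12 + l))
115*(Z(-3) + F) = 115*(sqrt(-12 - 3) + 61) = 115*(sqrt(-15) + 61) = 115*(I*sqrt(15) + 61) = 115*(61 + I*sqrt(15)) = 7015 + 115*I*sqrt(15)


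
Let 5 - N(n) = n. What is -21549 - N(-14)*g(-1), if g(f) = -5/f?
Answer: -21644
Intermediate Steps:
N(n) = 5 - n
-21549 - N(-14)*g(-1) = -21549 - (5 - 1*(-14))*(-5/(-1)) = -21549 - (5 + 14)*(-5*(-1)) = -21549 - 19*5 = -21549 - 1*95 = -21549 - 95 = -21644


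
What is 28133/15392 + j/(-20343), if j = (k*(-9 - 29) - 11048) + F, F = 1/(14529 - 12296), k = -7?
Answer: 1648548326587/699195745248 ≈ 2.3578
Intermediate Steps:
F = 1/2233 ≈ 0.00044783
j = -24076205/2233 (j = (-7*(-9 - 29) - 11048) + 1/2233 = (-7*(-38) - 11048) + 1/2233 = (266 - 11048) + 1/2233 = -10782 + 1/2233 = -24076205/2233 ≈ -10782.)
28133/15392 + j/(-20343) = 28133/15392 - 24076205/2233/(-20343) = 28133*(1/15392) - 24076205/2233*(-1/20343) = 28133/15392 + 24076205/45425919 = 1648548326587/699195745248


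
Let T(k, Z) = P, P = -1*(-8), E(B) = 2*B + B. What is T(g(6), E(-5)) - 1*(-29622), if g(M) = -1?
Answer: 29630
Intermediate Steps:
E(B) = 3*B
P = 8
T(k, Z) = 8
T(g(6), E(-5)) - 1*(-29622) = 8 - 1*(-29622) = 8 + 29622 = 29630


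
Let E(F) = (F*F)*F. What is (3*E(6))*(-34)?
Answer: -22032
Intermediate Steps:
E(F) = F³ (E(F) = F²*F = F³)
(3*E(6))*(-34) = (3*6³)*(-34) = (3*216)*(-34) = 648*(-34) = -22032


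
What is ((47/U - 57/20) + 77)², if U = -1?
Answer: 294849/400 ≈ 737.12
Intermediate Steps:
((47/U - 57/20) + 77)² = ((47/(-1) - 57/20) + 77)² = ((47*(-1) - 57*1/20) + 77)² = ((-47 - 57/20) + 77)² = (-997/20 + 77)² = (543/20)² = 294849/400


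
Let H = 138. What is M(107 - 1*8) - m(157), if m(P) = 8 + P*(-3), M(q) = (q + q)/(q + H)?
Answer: 36643/79 ≈ 463.84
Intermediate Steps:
M(q) = 2*q/(138 + q) (M(q) = (q + q)/(q + 138) = (2*q)/(138 + q) = 2*q/(138 + q))
m(P) = 8 - 3*P
M(107 - 1*8) - m(157) = 2*(107 - 1*8)/(138 + (107 - 1*8)) - (8 - 3*157) = 2*(107 - 8)/(138 + (107 - 8)) - (8 - 471) = 2*99/(138 + 99) - 1*(-463) = 2*99/237 + 463 = 2*99*(1/237) + 463 = 66/79 + 463 = 36643/79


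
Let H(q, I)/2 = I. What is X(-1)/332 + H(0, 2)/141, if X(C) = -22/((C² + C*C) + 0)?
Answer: -223/46812 ≈ -0.0047637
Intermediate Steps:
H(q, I) = 2*I
X(C) = -11/C² (X(C) = -22/((C² + C²) + 0) = -22/(2*C² + 0) = -22*1/(2*C²) = -11/C²)
X(-1)/332 + H(0, 2)/141 = -11/(-1)²/332 + (2*2)/141 = -11*1*(1/332) + 4*(1/141) = -11*1/332 + 4/141 = -11/332 + 4/141 = -223/46812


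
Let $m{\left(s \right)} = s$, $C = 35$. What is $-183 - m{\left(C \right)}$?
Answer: $-218$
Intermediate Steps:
$-183 - m{\left(C \right)} = -183 - 35 = -218$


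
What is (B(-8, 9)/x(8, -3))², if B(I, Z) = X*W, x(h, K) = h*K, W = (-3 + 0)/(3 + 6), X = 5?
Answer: 25/5184 ≈ 0.0048225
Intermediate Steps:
W = -⅓ (W = -3/9 = -3*⅑ = -⅓ ≈ -0.33333)
x(h, K) = K*h
B(I, Z) = -5/3 (B(I, Z) = 5*(-⅓) = -5/3)
(B(-8, 9)/x(8, -3))² = (-5/(3*((-3*8))))² = (-5/3/(-24))² = (-5/3*(-1/24))² = (5/72)² = 25/5184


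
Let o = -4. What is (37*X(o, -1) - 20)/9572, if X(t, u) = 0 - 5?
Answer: -205/9572 ≈ -0.021417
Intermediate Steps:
X(t, u) = -5
(37*X(o, -1) - 20)/9572 = (37*(-5) - 20)/9572 = (-185 - 20)*(1/9572) = -205*1/9572 = -205/9572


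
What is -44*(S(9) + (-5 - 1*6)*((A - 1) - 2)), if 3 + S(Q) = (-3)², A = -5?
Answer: -4136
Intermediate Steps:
S(Q) = 6 (S(Q) = -3 + (-3)² = -3 + 9 = 6)
-44*(S(9) + (-5 - 1*6)*((A - 1) - 2)) = -44*(6 + (-5 - 1*6)*((-5 - 1) - 2)) = -44*(6 + (-5 - 6)*(-6 - 2)) = -44*(6 - 11*(-8)) = -44*(6 + 88) = -44*94 = -4136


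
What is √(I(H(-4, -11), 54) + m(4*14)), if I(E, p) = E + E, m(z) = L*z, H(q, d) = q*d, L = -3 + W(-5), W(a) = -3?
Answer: 2*I*√62 ≈ 15.748*I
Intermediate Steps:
L = -6 (L = -3 - 3 = -6)
H(q, d) = d*q
m(z) = -6*z
I(E, p) = 2*E
√(I(H(-4, -11), 54) + m(4*14)) = √(2*(-11*(-4)) - 24*14) = √(2*44 - 6*56) = √(88 - 336) = √(-248) = 2*I*√62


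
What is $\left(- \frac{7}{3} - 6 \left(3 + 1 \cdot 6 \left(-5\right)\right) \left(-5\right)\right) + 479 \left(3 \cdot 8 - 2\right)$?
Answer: $\frac{29177}{3} \approx 9725.7$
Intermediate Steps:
$\left(- \frac{7}{3} - 6 \left(3 + 1 \cdot 6 \left(-5\right)\right) \left(-5\right)\right) + 479 \left(3 \cdot 8 - 2\right) = \left(\left(-7\right) \frac{1}{3} - 6 \left(3 + 6 \left(-5\right)\right) \left(-5\right)\right) + 479 \left(24 - 2\right) = \left(- \frac{7}{3} - 6 \left(3 - 30\right) \left(-5\right)\right) + 479 \cdot 22 = \left(- \frac{7}{3} - 6 \left(\left(-27\right) \left(-5\right)\right)\right) + 10538 = \left(- \frac{7}{3} - 810\right) + 10538 = - \frac{2437}{3} + 10538 = \frac{29177}{3}$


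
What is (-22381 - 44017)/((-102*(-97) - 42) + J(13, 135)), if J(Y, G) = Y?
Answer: -66398/9865 ≈ -6.7307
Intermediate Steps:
(-22381 - 44017)/((-102*(-97) - 42) + J(13, 135)) = (-22381 - 44017)/((-102*(-97) - 42) + 13) = -66398/((9894 - 42) + 13) = -66398/(9852 + 13) = -66398/9865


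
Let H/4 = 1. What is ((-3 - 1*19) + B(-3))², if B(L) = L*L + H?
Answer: 81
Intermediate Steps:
H = 4 (H = 4*1 = 4)
B(L) = 4 + L² (B(L) = L*L + 4 = L² + 4 = 4 + L²)
((-3 - 1*19) + B(-3))² = ((-3 - 1*19) + (4 + (-3)²))² = ((-3 - 19) + (4 + 9))² = (-22 + 13)² = (-9)² = 81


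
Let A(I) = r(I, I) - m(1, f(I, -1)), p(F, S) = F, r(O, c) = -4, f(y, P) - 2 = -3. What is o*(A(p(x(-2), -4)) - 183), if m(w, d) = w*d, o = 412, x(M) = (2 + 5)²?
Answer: -76632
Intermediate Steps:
f(y, P) = -1 (f(y, P) = 2 - 3 = -1)
x(M) = 49 (x(M) = 7² = 49)
m(w, d) = d*w
A(I) = -3 (A(I) = -4 - (-1) = -4 - 1*(-1) = -4 + 1 = -3)
o*(A(p(x(-2), -4)) - 183) = 412*(-3 - 183) = 412*(-186) = -76632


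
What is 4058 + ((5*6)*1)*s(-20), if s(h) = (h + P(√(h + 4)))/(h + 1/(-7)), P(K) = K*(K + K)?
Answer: 194366/47 ≈ 4135.4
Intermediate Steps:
P(K) = 2*K² (P(K) = K*(2*K) = 2*K²)
s(h) = (8 + 3*h)/(-⅐ + h) (s(h) = (h + 2*(√(h + 4))²)/(h + 1/(-7)) = (h + 2*(√(4 + h))²)/(h - ⅐) = (h + 2*(4 + h))/(-⅐ + h) = (h + (8 + 2*h))/(-⅐ + h) = (8 + 3*h)/(-⅐ + h))
4058 + ((5*6)*1)*s(-20) = 4058 + ((5*6)*1)*(7*(8 + 3*(-20))/(-1 + 7*(-20))) = 4058 + (30*1)*(7*(8 - 60)/(-1 - 140)) = 4058 + 30*(7*(-52)/(-141)) = 4058 + 30*(7*(-1/141)*(-52)) = 4058 + 30*(364/141) = 4058 + 3640/47 = 194366/47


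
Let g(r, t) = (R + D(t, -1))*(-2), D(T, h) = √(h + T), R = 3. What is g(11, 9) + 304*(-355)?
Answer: -107926 - 4*√2 ≈ -1.0793e+5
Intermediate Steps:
D(T, h) = √(T + h)
g(r, t) = -6 - 2*√(-1 + t) (g(r, t) = (3 + √(t - 1))*(-2) = (3 + √(-1 + t))*(-2) = -6 - 2*√(-1 + t))
g(11, 9) + 304*(-355) = (-6 - 2*√(-1 + 9)) + 304*(-355) = (-6 - 4*√2) - 107920 = -107926 - 4*√2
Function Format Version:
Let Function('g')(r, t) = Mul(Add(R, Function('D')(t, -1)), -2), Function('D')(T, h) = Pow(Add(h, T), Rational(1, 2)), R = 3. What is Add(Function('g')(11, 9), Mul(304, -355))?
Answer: Add(-107926, Mul(-4, Pow(2, Rational(1, 2)))) ≈ -1.0793e+5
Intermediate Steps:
Function('D')(T, h) = Pow(Add(T, h), Rational(1, 2))
Function('g')(r, t) = Add(-6, Mul(-2, Pow(Add(-1, t), Rational(1, 2)))) (Function('g')(r, t) = Mul(Add(3, Pow(Add(t, -1), Rational(1, 2))), -2) = Mul(Add(3, Pow(Add(-1, t), Rational(1, 2))), -2) = Add(-6, Mul(-2, Pow(Add(-1, t), Rational(1, 2)))))
Add(Function('g')(11, 9), Mul(304, -355)) = Add(Add(-6, Mul(-2, Pow(Add(-1, 9), Rational(1, 2)))), Mul(304, -355)) = Add(Add(-6, Mul(-2, Pow(8, Rational(1, 2)))), -107920) = Add(Add(-6, Mul(-2, Mul(2, Pow(2, Rational(1, 2))))), -107920) = Add(Add(-6, Mul(-4, Pow(2, Rational(1, 2)))), -107920) = Add(-107926, Mul(-4, Pow(2, Rational(1, 2))))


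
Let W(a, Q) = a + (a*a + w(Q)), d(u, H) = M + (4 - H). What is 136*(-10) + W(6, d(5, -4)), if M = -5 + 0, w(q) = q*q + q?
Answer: -1306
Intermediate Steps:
w(q) = q + q**2 (w(q) = q**2 + q = q + q**2)
M = -5
d(u, H) = -1 - H (d(u, H) = -5 + (4 - H) = -1 - H)
W(a, Q) = a + a**2 + Q*(1 + Q) (W(a, Q) = a + (a*a + Q*(1 + Q)) = a + (a**2 + Q*(1 + Q)) = a + a**2 + Q*(1 + Q))
136*(-10) + W(6, d(5, -4)) = 136*(-10) + (6 + 6**2 + (-1 - 1*(-4))*(1 + (-1 - 1*(-4)))) = -1360 + (6 + 36 + (-1 + 4)*(1 + (-1 + 4))) = -1360 + (6 + 36 + 3*(1 + 3)) = -1360 + (6 + 36 + 3*4) = -1360 + (6 + 36 + 12) = -1360 + 54 = -1306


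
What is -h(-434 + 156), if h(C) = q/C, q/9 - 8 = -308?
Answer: -1350/139 ≈ -9.7122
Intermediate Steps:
q = -2700 (q = 72 + 9*(-308) = 72 - 2772 = -2700)
h(C) = -2700/C
-h(-434 + 156) = -(-2700)/(-434 + 156) = -(-2700)/(-278) = -(-2700)*(-1)/278 = -1*1350/139 = -1350/139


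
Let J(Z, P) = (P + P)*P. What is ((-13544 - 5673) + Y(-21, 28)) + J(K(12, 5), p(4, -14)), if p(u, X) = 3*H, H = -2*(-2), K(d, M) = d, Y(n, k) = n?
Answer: -18950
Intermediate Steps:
H = 4
p(u, X) = 12 (p(u, X) = 3*4 = 12)
J(Z, P) = 2*P² (J(Z, P) = (2*P)*P = 2*P²)
((-13544 - 5673) + Y(-21, 28)) + J(K(12, 5), p(4, -14)) = ((-13544 - 5673) - 21) + 2*12² = (-19217 - 21) + 2*144 = -19238 + 288 = -18950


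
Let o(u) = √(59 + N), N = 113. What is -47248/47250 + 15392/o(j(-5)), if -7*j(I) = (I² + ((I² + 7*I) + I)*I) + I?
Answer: -23624/23625 + 7696*√43/43 ≈ 1172.6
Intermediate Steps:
j(I) = -I/7 - I²/7 - I*(I² + 8*I)/7 (j(I) = -((I² + ((I² + 7*I) + I)*I) + I)/7 = -((I² + (I² + 8*I)*I) + I)/7 = -((I² + I*(I² + 8*I)) + I)/7 = -(I + I² + I*(I² + 8*I))/7 = -I/7 - I²/7 - I*(I² + 8*I)/7)
o(u) = 2*√43 (o(u) = √(59 + 113) = √172 = 2*√43)
-47248/47250 + 15392/o(j(-5)) = -47248/47250 + 15392/((2*√43)) = -47248*1/47250 + 15392*(√43/86) = -23624/23625 + 7696*√43/43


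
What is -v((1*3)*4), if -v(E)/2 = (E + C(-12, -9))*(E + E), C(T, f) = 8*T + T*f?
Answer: 1152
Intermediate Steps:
v(E) = -4*E*(12 + E) (v(E) = -2*(E - 12*(8 - 9))*(E + E) = -2*(E - 12*(-1))*2*E = -2*(E + 12)*2*E = -2*(12 + E)*2*E = -4*E*(12 + E))
-v((1*3)*4) = -(-4)*(1*3)*4*(12 + (1*3)*4) = -(-4)*3*4*(12 + 3*4) = -(-4)*12*(12 + 12) = -(-4)*12*24 = -1*(-1152) = 1152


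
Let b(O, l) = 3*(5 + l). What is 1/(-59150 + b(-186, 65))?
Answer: -1/58940 ≈ -1.6966e-5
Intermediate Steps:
b(O, l) = 15 + 3*l
1/(-59150 + b(-186, 65)) = 1/(-59150 + (15 + 3*65)) = 1/(-59150 + (15 + 195)) = 1/(-59150 + 210) = 1/(-58940) = -1/58940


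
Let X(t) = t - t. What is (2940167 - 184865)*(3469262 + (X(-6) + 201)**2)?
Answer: 9670181483226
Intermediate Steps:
X(t) = 0
(2940167 - 184865)*(3469262 + (X(-6) + 201)**2) = (2940167 - 184865)*(3469262 + (0 + 201)**2) = 2755302*(3469262 + 201**2) = 2755302*(3469262 + 40401) = 2755302*3509663 = 9670181483226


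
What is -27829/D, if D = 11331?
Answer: -27829/11331 ≈ -2.4560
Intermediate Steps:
-27829/D = -27829/11331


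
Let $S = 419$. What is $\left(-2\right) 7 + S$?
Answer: $405$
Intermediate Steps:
$\left(-2\right) 7 + S = \left(-2\right) 7 + 419 = -14 + 419 = 405$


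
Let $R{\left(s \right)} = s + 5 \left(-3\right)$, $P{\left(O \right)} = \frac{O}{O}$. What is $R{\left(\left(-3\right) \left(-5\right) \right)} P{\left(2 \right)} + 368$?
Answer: $368$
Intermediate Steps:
$P{\left(O \right)} = 1$
$R{\left(s \right)} = -15 + s$ ($R{\left(s \right)} = s - 15 = -15 + s$)
$R{\left(\left(-3\right) \left(-5\right) \right)} P{\left(2 \right)} + 368 = \left(-15 - -15\right) 1 + 368 = \left(-15 + 15\right) 1 + 368 = 0 \cdot 1 + 368 = 0 + 368 = 368$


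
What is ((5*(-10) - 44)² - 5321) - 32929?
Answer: -29414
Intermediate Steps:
((5*(-10) - 44)² - 5321) - 32929 = ((-50 - 44)² - 5321) - 32929 = ((-94)² - 5321) - 32929 = (8836 - 5321) - 32929 = 3515 - 32929 = -29414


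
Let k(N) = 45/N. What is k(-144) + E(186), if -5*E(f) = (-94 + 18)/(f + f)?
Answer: -2021/7440 ≈ -0.27164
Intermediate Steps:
E(f) = 38/(5*f) (E(f) = -(-94 + 18)/(5*(f + f)) = -(-76)/(5*(2*f)) = -(-76)*1/(2*f)/5 = -(-38)/(5*f) = 38/(5*f))
k(-144) + E(186) = 45/(-144) + (38/5)/186 = 45*(-1/144) + (38/5)*(1/186) = -5/16 + 19/465 = -2021/7440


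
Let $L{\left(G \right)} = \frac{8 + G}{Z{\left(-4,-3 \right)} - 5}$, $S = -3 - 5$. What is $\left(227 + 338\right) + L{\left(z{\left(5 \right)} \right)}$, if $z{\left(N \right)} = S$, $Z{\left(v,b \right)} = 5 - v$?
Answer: $565$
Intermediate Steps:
$S = -8$
$z{\left(N \right)} = -8$
$L{\left(G \right)} = 2 + \frac{G}{4}$ ($L{\left(G \right)} = \frac{8 + G}{\left(5 - -4\right) - 5} = \frac{8 + G}{\left(5 + 4\right) - 5} = \frac{8 + G}{9 - 5} = \frac{8 + G}{4} = \left(8 + G\right) \frac{1}{4} = 2 + \frac{G}{4}$)
$\left(227 + 338\right) + L{\left(z{\left(5 \right)} \right)} = \left(227 + 338\right) + \left(2 + \frac{1}{4} \left(-8\right)\right) = 565 + \left(2 - 2\right) = 565 + 0 = 565$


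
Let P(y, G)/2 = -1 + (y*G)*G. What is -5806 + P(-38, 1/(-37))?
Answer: -7951228/1369 ≈ -5808.1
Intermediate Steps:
P(y, G) = -2 + 2*y*G**2 (P(y, G) = 2*(-1 + (y*G)*G) = 2*(-1 + (G*y)*G) = 2*(-1 + y*G**2) = -2 + 2*y*G**2)
-5806 + P(-38, 1/(-37)) = -5806 + (-2 + 2*(-38)*(1/(-37))**2) = -5806 + (-2 + 2*(-38)*(-1/37)**2) = -5806 + (-2 + 2*(-38)*(1/1369)) = -5806 + (-2 - 76/1369) = -5806 - 2814/1369 = -7951228/1369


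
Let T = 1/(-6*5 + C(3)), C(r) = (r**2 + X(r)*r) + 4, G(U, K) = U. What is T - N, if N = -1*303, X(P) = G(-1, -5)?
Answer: 6059/20 ≈ 302.95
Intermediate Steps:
X(P) = -1
C(r) = 4 + r**2 - r (C(r) = (r**2 - r) + 4 = 4 + r**2 - r)
N = -303
T = -1/20 (T = 1/(-6*5 + (4 + 3**2 - 1*3)) = 1/(-30 + (4 + 9 - 3)) = 1/(-30 + 10) = 1/(-20) = -1/20 ≈ -0.050000)
T - N = -1/20 - 1*(-303) = -1/20 + 303 = 6059/20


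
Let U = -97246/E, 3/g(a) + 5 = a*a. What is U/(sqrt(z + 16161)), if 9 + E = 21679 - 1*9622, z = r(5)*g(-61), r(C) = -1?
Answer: -48623*sqrt(6198935513)/60294490092 ≈ -0.063493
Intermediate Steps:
g(a) = 3/(-5 + a**2) (g(a) = 3/(-5 + a*a) = 3/(-5 + a**2))
z = -3/3716 (z = -3/(-5 + (-61)**2) = -3/(-5 + 3721) = -3/3716 ≈ -0.00080732)
E = 12048 (E = -9 + (21679 - 1*9622) = -9 + (21679 - 9622) = -9 + 12057 = 12048)
U = -48623/6024 (U = -97246/12048 = -97246*1/12048 = -48623/6024 ≈ -8.0715)
U/(sqrt(z + 16161)) = -48623/(6024*sqrt(-3/3716 + 16161)) = -48623*2*sqrt(6198935513)/20018091/6024 = -48623*sqrt(6198935513)/60294490092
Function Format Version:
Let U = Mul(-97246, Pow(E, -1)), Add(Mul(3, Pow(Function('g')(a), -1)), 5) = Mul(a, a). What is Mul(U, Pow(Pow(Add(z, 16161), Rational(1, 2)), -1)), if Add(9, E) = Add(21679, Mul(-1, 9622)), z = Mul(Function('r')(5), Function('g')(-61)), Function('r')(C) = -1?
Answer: Mul(Rational(-48623, 60294490092), Pow(6198935513, Rational(1, 2))) ≈ -0.063493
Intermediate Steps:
Function('g')(a) = Mul(3, Pow(Add(-5, Pow(a, 2)), -1)) (Function('g')(a) = Mul(3, Pow(Add(-5, Mul(a, a)), -1)) = Mul(3, Pow(Add(-5, Pow(a, 2)), -1)))
z = Rational(-3, 3716) (z = Mul(-1, Mul(3, Pow(Add(-5, Pow(-61, 2)), -1))) = Mul(-1, Mul(3, Pow(Add(-5, 3721), -1))) = Mul(-1, Mul(3, Pow(3716, -1))) = Mul(-1, Mul(3, Rational(1, 3716))) = Mul(-1, Rational(3, 3716)) = Rational(-3, 3716) ≈ -0.00080732)
E = 12048 (E = Add(-9, Add(21679, Mul(-1, 9622))) = Add(-9, Add(21679, -9622)) = Add(-9, 12057) = 12048)
U = Rational(-48623, 6024) (U = Mul(-97246, Pow(12048, -1)) = Mul(-97246, Rational(1, 12048)) = Rational(-48623, 6024) ≈ -8.0715)
Mul(U, Pow(Pow(Add(z, 16161), Rational(1, 2)), -1)) = Mul(Rational(-48623, 6024), Pow(Pow(Add(Rational(-3, 3716), 16161), Rational(1, 2)), -1)) = Mul(Rational(-48623, 6024), Pow(Pow(Rational(60054273, 3716), Rational(1, 2)), -1)) = Mul(Rational(-48623, 6024), Pow(Mul(Rational(3, 1858), Pow(6198935513, Rational(1, 2))), -1)) = Mul(Rational(-48623, 6024), Mul(Rational(2, 20018091), Pow(6198935513, Rational(1, 2)))) = Mul(Rational(-48623, 60294490092), Pow(6198935513, Rational(1, 2)))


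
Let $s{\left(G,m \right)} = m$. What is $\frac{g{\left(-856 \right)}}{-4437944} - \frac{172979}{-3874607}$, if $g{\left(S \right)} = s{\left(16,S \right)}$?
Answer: $\frac{96373472346}{2149411111001} \approx 0.044837$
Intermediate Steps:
$g{\left(S \right)} = S$
$\frac{g{\left(-856 \right)}}{-4437944} - \frac{172979}{-3874607} = - \frac{856}{-4437944} - \frac{172979}{-3874607} = \left(-856\right) \left(- \frac{1}{4437944}\right) - - \frac{172979}{3874607} = \frac{107}{554743} + \frac{172979}{3874607} = \frac{96373472346}{2149411111001}$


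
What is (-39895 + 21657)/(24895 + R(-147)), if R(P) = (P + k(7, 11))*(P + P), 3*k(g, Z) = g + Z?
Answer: -18238/66349 ≈ -0.27488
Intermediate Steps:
k(g, Z) = Z/3 + g/3 (k(g, Z) = (g + Z)/3 = (Z + g)/3 = Z/3 + g/3)
R(P) = 2*P*(6 + P) (R(P) = (P + ((⅓)*11 + (⅓)*7))*(P + P) = (P + (11/3 + 7/3))*(2*P) = (P + 6)*(2*P) = (6 + P)*(2*P) = 2*P*(6 + P))
(-39895 + 21657)/(24895 + R(-147)) = (-39895 + 21657)/(24895 + 2*(-147)*(6 - 147)) = -18238/(24895 + 2*(-147)*(-141)) = -18238/(24895 + 41454) = -18238/66349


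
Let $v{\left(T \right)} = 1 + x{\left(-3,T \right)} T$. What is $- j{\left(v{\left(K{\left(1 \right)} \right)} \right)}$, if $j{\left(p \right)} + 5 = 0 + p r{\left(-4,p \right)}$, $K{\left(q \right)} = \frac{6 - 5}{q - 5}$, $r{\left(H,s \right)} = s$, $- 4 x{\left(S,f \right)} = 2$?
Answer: $\frac{239}{64} \approx 3.7344$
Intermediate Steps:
$x{\left(S,f \right)} = - \frac{1}{2}$ ($x{\left(S,f \right)} = \left(- \frac{1}{4}\right) 2 = - \frac{1}{2}$)
$K{\left(q \right)} = \frac{1}{-5 + q}$ ($K{\left(q \right)} = 1 \frac{1}{-5 + q} = \frac{1}{-5 + q}$)
$v{\left(T \right)} = 1 - \frac{T}{2}$
$j{\left(p \right)} = -5 + p^{2}$ ($j{\left(p \right)} = -5 + \left(0 + p p\right) = -5 + \left(0 + p^{2}\right) = -5 + p^{2}$)
$- j{\left(v{\left(K{\left(1 \right)} \right)} \right)} = - (-5 + \left(1 - \frac{1}{2 \left(-5 + 1\right)}\right)^{2}) = - (-5 + \left(1 - \frac{1}{2 \left(-4\right)}\right)^{2}) = - (-5 + \left(1 - - \frac{1}{8}\right)^{2}) = - (-5 + \left(1 + \frac{1}{8}\right)^{2}) = - (-5 + \left(\frac{9}{8}\right)^{2}) = - (-5 + \frac{81}{64}) = \left(-1\right) \left(- \frac{239}{64}\right) = \frac{239}{64}$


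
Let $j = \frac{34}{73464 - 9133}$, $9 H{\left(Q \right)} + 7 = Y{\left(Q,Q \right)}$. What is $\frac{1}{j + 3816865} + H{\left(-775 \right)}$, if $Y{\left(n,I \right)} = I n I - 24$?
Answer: $- \frac{38098772523311576905}{736628227047} \approx -5.1721 \cdot 10^{7}$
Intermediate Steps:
$Y{\left(n,I \right)} = -24 + n I^{2}$ ($Y{\left(n,I \right)} = n I^{2} - 24 = -24 + n I^{2}$)
$H{\left(Q \right)} = - \frac{31}{9} + \frac{Q^{3}}{9}$ ($H{\left(Q \right)} = - \frac{7}{9} + \frac{-24 + Q Q^{2}}{9} = - \frac{7}{9} + \frac{-24 + Q^{3}}{9} = - \frac{7}{9} + \left(- \frac{8}{3} + \frac{Q^{3}}{9}\right) = - \frac{31}{9} + \frac{Q^{3}}{9}$)
$j = \frac{34}{64331} \approx 0.00052852$
$\frac{1}{j + 3816865} + H{\left(-775 \right)} = \frac{1}{\frac{34}{64331} + 3816865} + \left(- \frac{31}{9} + \frac{\left(-775\right)^{3}}{9}\right) = \frac{1}{\frac{245542742349}{64331}} + \left(- \frac{31}{9} + \frac{1}{9} \left(-465484375\right)\right) = \frac{64331}{245542742349} - \frac{465484406}{9} = - \frac{38098772523311576905}{736628227047}$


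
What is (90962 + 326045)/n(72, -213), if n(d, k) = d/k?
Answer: -29607497/24 ≈ -1.2336e+6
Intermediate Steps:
(90962 + 326045)/n(72, -213) = (90962 + 326045)/((72/(-213))) = 417007/((72*(-1/213))) = 417007/(-24/71) = 417007*(-71/24) = -29607497/24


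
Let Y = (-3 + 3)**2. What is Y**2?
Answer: 0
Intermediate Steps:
Y = 0 (Y = 0**2 = 0)
Y**2 = 0**2 = 0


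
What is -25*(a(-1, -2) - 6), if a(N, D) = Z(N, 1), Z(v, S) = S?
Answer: 125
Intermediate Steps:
a(N, D) = 1
-25*(a(-1, -2) - 6) = -25*(1 - 6) = -25*(-5) = 125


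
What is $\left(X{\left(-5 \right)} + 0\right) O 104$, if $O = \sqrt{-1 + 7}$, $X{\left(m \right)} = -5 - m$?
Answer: $0$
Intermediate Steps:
$O = \sqrt{6} \approx 2.4495$
$\left(X{\left(-5 \right)} + 0\right) O 104 = \left(\left(-5 - -5\right) + 0\right) \sqrt{6} \cdot 104 = \left(\left(-5 + 5\right) + 0\right) \sqrt{6} \cdot 104 = \left(0 + 0\right) \sqrt{6} \cdot 104 = 0 \sqrt{6} \cdot 104 = 0 \cdot 104 = 0$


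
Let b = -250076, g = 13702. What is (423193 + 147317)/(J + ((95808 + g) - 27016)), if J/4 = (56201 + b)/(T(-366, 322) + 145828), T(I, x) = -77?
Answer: 13858733835/2003801249 ≈ 6.9162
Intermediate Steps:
J = -775500/145751 (J = 4*((56201 - 250076)/(-77 + 145828)) = 4*(-193875/145751) = -775500/145751 ≈ -5.3207)
(423193 + 147317)/(J + ((95808 + g) - 27016)) = (423193 + 147317)/(-775500/145751 + ((95808 + 13702) - 27016)) = 570510/(-775500/145751 + (109510 - 27016)) = 570510/(-775500/145751 + 82494) = 570510/(12022807494/145751) = 570510*(145751/12022807494) = 13858733835/2003801249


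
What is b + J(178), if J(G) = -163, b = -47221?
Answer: -47384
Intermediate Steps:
b + J(178) = -47221 - 163 = -47384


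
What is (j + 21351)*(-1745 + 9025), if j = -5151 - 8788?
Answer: 53959360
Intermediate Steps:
j = -13939
(j + 21351)*(-1745 + 9025) = (-13939 + 21351)*(-1745 + 9025) = 7412*7280 = 53959360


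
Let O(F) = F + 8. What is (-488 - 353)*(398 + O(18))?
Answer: -356584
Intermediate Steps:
O(F) = 8 + F
(-488 - 353)*(398 + O(18)) = (-488 - 353)*(398 + (8 + 18)) = -841*(398 + 26) = -841*424 = -356584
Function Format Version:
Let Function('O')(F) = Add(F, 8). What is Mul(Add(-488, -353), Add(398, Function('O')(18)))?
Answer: -356584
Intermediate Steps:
Function('O')(F) = Add(8, F)
Mul(Add(-488, -353), Add(398, Function('O')(18))) = Mul(Add(-488, -353), Add(398, Add(8, 18))) = Mul(-841, Add(398, 26)) = Mul(-841, 424) = -356584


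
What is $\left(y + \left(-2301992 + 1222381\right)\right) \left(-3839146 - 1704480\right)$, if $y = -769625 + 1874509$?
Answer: $-140104059898$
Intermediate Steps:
$y = 1104884$
$\left(y + \left(-2301992 + 1222381\right)\right) \left(-3839146 - 1704480\right) = \left(1104884 + \left(-2301992 + 1222381\right)\right) \left(-3839146 - 1704480\right) = \left(1104884 - 1079611\right) \left(-5543626\right) = 25273 \left(-5543626\right) = -140104059898$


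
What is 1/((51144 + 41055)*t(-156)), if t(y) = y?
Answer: -1/14383044 ≈ -6.9526e-8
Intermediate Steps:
1/((51144 + 41055)*t(-156)) = 1/((51144 + 41055)*(-156)) = -1/156/92199 = (1/92199)*(-1/156) = -1/14383044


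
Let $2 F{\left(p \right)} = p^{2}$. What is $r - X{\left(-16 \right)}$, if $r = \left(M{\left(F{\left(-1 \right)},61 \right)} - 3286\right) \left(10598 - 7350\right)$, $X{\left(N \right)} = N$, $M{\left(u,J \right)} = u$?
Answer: $-10671288$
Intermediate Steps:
$F{\left(p \right)} = \frac{p^{2}}{2}$
$r = -10671304$ ($r = \left(\frac{\left(-1\right)^{2}}{2} - 3286\right) \left(10598 - 7350\right) = \left(\frac{1}{2} \cdot 1 - 3286\right) 3248 = \left(\frac{1}{2} - 3286\right) 3248 = \left(- \frac{6571}{2}\right) 3248 = -10671304$)
$r - X{\left(-16 \right)} = -10671304 - -16 = -10671304 + 16 = -10671288$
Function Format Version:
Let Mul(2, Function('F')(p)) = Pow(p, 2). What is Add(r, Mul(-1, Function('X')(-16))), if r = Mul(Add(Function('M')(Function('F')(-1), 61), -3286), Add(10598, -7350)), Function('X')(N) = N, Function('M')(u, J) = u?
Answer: -10671288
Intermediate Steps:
Function('F')(p) = Mul(Rational(1, 2), Pow(p, 2))
r = -10671304 (r = Mul(Add(Mul(Rational(1, 2), Pow(-1, 2)), -3286), Add(10598, -7350)) = Mul(Add(Mul(Rational(1, 2), 1), -3286), 3248) = Mul(Add(Rational(1, 2), -3286), 3248) = Mul(Rational(-6571, 2), 3248) = -10671304)
Add(r, Mul(-1, Function('X')(-16))) = Add(-10671304, Mul(-1, -16)) = Add(-10671304, 16) = -10671288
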